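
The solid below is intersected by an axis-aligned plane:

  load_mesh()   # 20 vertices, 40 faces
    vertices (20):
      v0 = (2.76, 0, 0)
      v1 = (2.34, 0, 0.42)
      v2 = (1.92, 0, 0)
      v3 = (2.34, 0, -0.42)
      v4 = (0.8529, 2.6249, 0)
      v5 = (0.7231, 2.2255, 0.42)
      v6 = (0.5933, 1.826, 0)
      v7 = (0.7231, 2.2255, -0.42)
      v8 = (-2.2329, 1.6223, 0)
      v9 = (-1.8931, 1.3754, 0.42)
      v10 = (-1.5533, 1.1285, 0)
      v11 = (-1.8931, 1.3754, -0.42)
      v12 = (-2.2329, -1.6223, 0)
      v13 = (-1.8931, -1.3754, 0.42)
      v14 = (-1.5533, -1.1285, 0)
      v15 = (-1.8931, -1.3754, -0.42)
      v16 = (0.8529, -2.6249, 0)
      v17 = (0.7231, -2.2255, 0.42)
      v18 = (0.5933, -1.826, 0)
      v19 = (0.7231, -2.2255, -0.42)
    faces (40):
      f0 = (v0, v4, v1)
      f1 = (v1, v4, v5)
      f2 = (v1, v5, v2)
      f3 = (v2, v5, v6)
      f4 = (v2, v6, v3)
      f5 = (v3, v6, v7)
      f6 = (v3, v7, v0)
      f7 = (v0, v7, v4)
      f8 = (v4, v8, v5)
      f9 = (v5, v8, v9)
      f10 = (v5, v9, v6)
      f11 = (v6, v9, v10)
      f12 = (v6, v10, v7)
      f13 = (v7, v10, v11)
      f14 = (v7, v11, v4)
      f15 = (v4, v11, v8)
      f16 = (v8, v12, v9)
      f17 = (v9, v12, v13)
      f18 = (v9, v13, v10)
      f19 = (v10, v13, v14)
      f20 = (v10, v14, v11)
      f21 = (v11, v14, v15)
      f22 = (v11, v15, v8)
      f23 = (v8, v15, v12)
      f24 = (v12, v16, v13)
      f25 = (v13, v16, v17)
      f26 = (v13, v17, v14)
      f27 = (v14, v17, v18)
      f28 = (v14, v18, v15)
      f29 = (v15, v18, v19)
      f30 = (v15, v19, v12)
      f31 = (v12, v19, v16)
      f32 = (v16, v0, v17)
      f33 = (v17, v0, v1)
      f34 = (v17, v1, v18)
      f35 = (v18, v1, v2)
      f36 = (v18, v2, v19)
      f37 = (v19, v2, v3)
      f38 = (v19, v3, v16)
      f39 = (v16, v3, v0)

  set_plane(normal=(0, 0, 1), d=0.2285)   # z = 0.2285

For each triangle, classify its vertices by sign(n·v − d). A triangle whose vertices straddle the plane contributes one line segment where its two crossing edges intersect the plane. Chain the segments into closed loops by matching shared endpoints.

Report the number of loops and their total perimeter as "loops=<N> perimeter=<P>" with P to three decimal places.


loops=2 perimeter=27.508

Straddling triangles (20 of 40):
  (v0,v4,v1) [--+] → (1.66195, 1.19683, 0.2285)–(2.5315, 0, 0.2285)  len=1.4794
  (v1,v4,v5) [+-+] → (1.66195, 1.19683, 0.2285)–(0.782283, 2.40761, 0.2285)  len=1.4966
  (v1,v5,v2) [++-] → (1.26883, 1.21078, 0.2285)–(2.1485, 0, 0.2285)  len=1.4966
  (v2,v5,v6) [-+-] → (1.26883, 1.21078, 0.2285)–(0.663917, 2.04335, 0.2285)  len=1.0291
  (v4,v8,v5) [--+] → (-0.624695, 1.95047, 0.2285)–(0.782283, 2.40761, 0.2285)  len=1.4794
  (v5,v8,v9) [+-+] → (-0.624695, 1.95047, 0.2285)–(-2.04803, 1.48797, 0.2285)  len=1.4966
  (v5,v9,v6) [++-] → (-0.75942, 1.58085, 0.2285)–(0.663917, 2.04335, 0.2285)  len=1.4966
  (v6,v9,v10) [-+-] → (-0.75942, 1.58085, 0.2285)–(-1.73817, 1.26283, 0.2285)  len=1.0291
  (v8,v12,v9) [--+] → (-2.04803, 0.00859155, 0.2285)–(-2.04803, 1.48797, 0.2285)  len=1.4794
  (v9,v12,v13) [+-+] → (-2.04803, 0.00859155, 0.2285)–(-2.04803, -1.48797, 0.2285)  len=1.4966
  (v9,v13,v10) [++-] → (-1.73817, -0.233741, 0.2285)–(-1.73817, 1.26283, 0.2285)  len=1.4966
  (v10,v13,v14) [-+-] → (-1.73817, -0.233741, 0.2285)–(-1.73817, -1.26283, 0.2285)  len=1.0291
  (v12,v16,v13) [--+] → (-0.641055, -1.94511, 0.2285)–(-2.04803, -1.48797, 0.2285)  len=1.4794
  (v13,v16,v17) [+-+] → (-0.641055, -1.94511, 0.2285)–(0.782283, -2.40761, 0.2285)  len=1.4966
  (v13,v17,v14) [++-] → (-0.31483, -1.72532, 0.2285)–(-1.73817, -1.26283, 0.2285)  len=1.4966
  (v14,v17,v18) [-+-] → (-0.31483, -1.72532, 0.2285)–(0.663917, -2.04335, 0.2285)  len=1.0291
  (v16,v0,v17) [--+] → (1.65183, -1.21078, 0.2285)–(0.782283, -2.40761, 0.2285)  len=1.4794
  (v17,v0,v1) [+-+] → (1.65183, -1.21078, 0.2285)–(2.5315, 0, 0.2285)  len=1.4966
  (v17,v1,v18) [++-] → (1.54359, -0.832569, 0.2285)–(0.663917, -2.04335, 0.2285)  len=1.4966
  (v18,v1,v2) [-+-] → (1.54359, -0.832569, 0.2285)–(2.1485, 0, 0.2285)  len=1.0291

Chained into 2 loop(s):
  loop 1: 10 segments, perimeter = 14.8798
  loop 2: 10 segments, perimeter = 12.6285
Total perimeter = 27.508


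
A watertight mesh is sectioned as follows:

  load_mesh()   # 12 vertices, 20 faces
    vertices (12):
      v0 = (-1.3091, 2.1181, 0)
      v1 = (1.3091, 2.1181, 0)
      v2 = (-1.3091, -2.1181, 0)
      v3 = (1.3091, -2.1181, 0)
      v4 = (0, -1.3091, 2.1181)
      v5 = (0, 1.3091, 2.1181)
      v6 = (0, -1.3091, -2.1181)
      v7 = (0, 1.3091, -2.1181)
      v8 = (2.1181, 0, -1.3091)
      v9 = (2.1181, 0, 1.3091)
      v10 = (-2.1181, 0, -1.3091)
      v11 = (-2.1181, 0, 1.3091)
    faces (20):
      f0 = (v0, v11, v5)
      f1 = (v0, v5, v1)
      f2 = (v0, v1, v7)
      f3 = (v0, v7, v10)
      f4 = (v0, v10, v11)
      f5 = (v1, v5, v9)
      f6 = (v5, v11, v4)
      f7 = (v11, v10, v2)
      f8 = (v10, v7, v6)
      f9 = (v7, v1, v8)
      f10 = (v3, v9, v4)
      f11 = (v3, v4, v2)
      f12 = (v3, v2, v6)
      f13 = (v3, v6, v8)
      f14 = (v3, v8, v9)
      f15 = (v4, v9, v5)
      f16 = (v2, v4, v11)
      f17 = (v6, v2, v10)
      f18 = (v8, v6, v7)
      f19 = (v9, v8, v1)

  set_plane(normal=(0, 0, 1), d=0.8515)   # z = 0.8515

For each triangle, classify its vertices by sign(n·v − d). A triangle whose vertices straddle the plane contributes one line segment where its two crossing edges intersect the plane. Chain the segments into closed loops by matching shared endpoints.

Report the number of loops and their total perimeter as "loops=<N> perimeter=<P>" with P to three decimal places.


loops=1 perimeter=12.255

Straddling triangles (10 of 20):
  (v0,v11,v5) [-++] → (-1.83531, 0.740388, 0.8515)–(-0.782827, 1.79287, 0.8515)  len=1.4884
  (v0,v5,v1) [-+-] → (-0.782827, 1.79287, 0.8515)–(0.782827, 1.79287, 0.8515)  len=1.5657
  (v0,v10,v11) [--+] → (-2.1181, 0, 0.8515)–(-1.83531, 0.740388, 0.8515)  len=0.7926
  (v1,v5,v9) [-++] → (0.782827, 1.79287, 0.8515)–(1.83531, 0.740388, 0.8515)  len=1.4884
  (v11,v10,v2) [+--] → (-2.1181, 0, 0.8515)–(-1.83531, -0.740388, 0.8515)  len=0.7926
  (v3,v9,v4) [-++] → (1.83531, -0.740388, 0.8515)–(0.782827, -1.79287, 0.8515)  len=1.4884
  (v3,v4,v2) [-+-] → (0.782827, -1.79287, 0.8515)–(-0.782827, -1.79287, 0.8515)  len=1.5657
  (v3,v8,v9) [--+] → (2.1181, 0, 0.8515)–(1.83531, -0.740388, 0.8515)  len=0.7926
  (v2,v4,v11) [-++] → (-0.782827, -1.79287, 0.8515)–(-1.83531, -0.740388, 0.8515)  len=1.4884
  (v9,v8,v1) [+--] → (2.1181, 0, 0.8515)–(1.83531, 0.740388, 0.8515)  len=0.7926

Chained into 1 loop(s):
  loop 1: 10 segments, perimeter = 12.2553
Total perimeter = 12.255


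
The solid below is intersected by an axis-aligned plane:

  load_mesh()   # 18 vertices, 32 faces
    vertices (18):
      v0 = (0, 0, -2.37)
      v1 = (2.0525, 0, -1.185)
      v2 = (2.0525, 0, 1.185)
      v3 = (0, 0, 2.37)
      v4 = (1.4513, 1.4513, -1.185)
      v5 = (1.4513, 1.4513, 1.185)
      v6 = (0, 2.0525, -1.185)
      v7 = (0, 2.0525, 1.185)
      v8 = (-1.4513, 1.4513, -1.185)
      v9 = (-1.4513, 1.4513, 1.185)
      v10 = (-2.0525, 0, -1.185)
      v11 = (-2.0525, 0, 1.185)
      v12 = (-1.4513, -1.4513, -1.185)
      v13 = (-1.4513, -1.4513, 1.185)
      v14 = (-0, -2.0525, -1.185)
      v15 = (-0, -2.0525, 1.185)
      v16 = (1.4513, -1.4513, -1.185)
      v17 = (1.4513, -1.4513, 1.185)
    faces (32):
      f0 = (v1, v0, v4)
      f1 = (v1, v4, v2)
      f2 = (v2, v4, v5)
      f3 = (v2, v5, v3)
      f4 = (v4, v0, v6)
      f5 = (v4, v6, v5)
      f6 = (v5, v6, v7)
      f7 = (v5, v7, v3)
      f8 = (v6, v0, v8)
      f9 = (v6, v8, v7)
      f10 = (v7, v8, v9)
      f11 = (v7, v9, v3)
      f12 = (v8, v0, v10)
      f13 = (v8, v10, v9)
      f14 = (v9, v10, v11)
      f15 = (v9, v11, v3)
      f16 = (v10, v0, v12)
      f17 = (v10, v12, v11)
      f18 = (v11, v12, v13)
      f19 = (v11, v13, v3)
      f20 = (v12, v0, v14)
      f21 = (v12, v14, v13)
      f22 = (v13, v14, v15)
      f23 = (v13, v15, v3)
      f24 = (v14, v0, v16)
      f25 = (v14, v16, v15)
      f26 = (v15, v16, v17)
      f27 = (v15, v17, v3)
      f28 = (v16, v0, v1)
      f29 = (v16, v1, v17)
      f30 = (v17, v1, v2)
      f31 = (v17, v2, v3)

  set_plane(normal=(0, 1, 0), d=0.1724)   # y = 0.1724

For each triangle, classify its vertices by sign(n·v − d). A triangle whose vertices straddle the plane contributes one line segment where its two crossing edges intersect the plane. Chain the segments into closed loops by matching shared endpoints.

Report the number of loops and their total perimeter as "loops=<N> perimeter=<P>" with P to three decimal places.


Straddling triangles (12 of 32):
  (v1,v0,v4) [--+] → (0.1724, 0.1724, -2.22923)–(1.98108, 0.1724, -1.185)  len=2.0885
  (v1,v4,v2) [-+-] → (1.98108, 0.1724, -1.185)–(1.98108, 0.1724, 0.903468)  len=2.0885
  (v2,v4,v5) [-++] → (1.98108, 0.1724, 0.903468)–(1.98108, 0.1724, 1.185)  len=0.2815
  (v2,v5,v3) [-+-] → (1.98108, 0.1724, 1.185)–(0.1724, 0.1724, 2.22923)  len=2.0885
  (v4,v0,v6) [+-+] → (0.1724, 0.1724, -2.22923)–(0, 0.1724, -2.27047)  len=0.1773
  (v5,v7,v3) [++-] → (0, 0.1724, 2.27047)–(0.1724, 0.1724, 2.22923)  len=0.1773
  (v6,v0,v8) [+-+] → (0, 0.1724, -2.27047)–(-0.1724, 0.1724, -2.22923)  len=0.1773
  (v7,v9,v3) [++-] → (-0.1724, 0.1724, 2.22923)–(0, 0.1724, 2.27047)  len=0.1773
  (v8,v0,v10) [+--] → (-0.1724, 0.1724, -2.22923)–(-1.98108, 0.1724, -1.185)  len=2.0885
  (v8,v10,v9) [+-+] → (-1.98108, 0.1724, -1.185)–(-1.98108, 0.1724, -0.903468)  len=0.2815
  (v9,v10,v11) [+--] → (-1.98108, 0.1724, -0.903468)–(-1.98108, 0.1724, 1.185)  len=2.0885
  (v9,v11,v3) [+--] → (-1.98108, 0.1724, 1.185)–(-0.1724, 0.1724, 2.22923)  len=2.0885

Chained into 1 loop(s):
  loop 1: 12 segments, perimeter = 13.8030
Total perimeter = 13.803

loops=1 perimeter=13.803


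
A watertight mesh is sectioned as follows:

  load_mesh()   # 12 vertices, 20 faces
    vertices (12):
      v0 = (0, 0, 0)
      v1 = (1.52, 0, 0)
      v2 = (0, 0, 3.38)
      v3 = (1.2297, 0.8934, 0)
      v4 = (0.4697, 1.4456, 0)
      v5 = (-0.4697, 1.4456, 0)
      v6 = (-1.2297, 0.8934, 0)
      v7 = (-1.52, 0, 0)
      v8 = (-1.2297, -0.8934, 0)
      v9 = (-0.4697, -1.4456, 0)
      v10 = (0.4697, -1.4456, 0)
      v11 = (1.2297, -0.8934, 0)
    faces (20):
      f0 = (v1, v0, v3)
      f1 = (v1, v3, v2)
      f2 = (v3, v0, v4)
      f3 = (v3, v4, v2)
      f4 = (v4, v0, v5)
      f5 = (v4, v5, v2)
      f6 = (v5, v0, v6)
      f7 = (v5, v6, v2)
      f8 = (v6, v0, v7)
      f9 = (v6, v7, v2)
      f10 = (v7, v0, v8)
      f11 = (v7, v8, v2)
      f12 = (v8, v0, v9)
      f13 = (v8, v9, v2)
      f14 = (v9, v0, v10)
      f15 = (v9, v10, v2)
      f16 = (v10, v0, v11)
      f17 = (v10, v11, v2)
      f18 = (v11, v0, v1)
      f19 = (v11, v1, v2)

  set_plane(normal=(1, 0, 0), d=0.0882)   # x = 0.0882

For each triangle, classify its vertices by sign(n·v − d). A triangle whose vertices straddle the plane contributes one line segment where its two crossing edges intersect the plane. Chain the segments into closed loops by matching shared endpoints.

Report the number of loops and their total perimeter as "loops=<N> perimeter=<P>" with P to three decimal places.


loops=1 perimeter=9.908

Straddling triangles (12 of 20):
  (v1,v0,v3) [+-+] → (0.0882, 0, 0)–(0.0882, 0.0640789, 0)  len=0.0641
  (v1,v3,v2) [++-] → (0.0882, 0.0640789, 3.13757)–(0.0882, 0, 3.18387)  len=0.0791
  (v3,v0,v4) [+-+] → (0.0882, 0.0640789, 0)–(0.0882, 0.271454, 0)  len=0.2074
  (v3,v4,v2) [++-] → (0.0882, 0.271454, 2.74531)–(0.0882, 0.0640789, 3.13757)  len=0.4437
  (v4,v0,v5) [+--] → (0.0882, 0.271454, 0)–(0.0882, 1.4456, 0)  len=1.1741
  (v4,v5,v2) [+--] → (0.0882, 1.4456, 0)–(0.0882, 0.271454, 2.74531)  len=2.9859
  (v9,v0,v10) [--+] → (0.0882, -0.271454, 0)–(0.0882, -1.4456, 0)  len=1.1741
  (v9,v10,v2) [-+-] → (0.0882, -1.4456, 0)–(0.0882, -0.271454, 2.74531)  len=2.9859
  (v10,v0,v11) [+-+] → (0.0882, -0.271454, 0)–(0.0882, -0.0640789, 0)  len=0.2074
  (v10,v11,v2) [++-] → (0.0882, -0.0640789, 3.13757)–(0.0882, -0.271454, 2.74531)  len=0.4437
  (v11,v0,v1) [+-+] → (0.0882, -0.0640789, 0)–(0.0882, 0, 0)  len=0.0641
  (v11,v1,v2) [++-] → (0.0882, 0, 3.18387)–(0.0882, -0.0640789, 3.13757)  len=0.0791

Chained into 1 loop(s):
  loop 1: 12 segments, perimeter = 9.9084
Total perimeter = 9.908


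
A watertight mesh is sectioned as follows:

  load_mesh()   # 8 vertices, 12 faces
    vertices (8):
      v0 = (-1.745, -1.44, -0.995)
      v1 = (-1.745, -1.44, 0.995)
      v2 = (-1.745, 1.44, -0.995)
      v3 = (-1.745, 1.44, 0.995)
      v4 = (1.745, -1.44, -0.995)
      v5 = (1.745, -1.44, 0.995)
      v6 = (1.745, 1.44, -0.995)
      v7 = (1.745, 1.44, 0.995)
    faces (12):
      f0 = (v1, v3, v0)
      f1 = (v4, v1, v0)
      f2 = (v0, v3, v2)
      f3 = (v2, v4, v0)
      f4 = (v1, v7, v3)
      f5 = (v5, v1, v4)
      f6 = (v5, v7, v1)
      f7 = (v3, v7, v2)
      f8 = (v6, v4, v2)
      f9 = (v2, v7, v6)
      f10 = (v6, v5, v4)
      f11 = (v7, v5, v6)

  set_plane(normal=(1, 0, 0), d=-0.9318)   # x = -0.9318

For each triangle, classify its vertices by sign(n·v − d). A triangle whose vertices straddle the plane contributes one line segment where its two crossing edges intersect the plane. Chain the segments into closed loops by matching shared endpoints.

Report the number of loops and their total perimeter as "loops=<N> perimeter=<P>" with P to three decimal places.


loops=1 perimeter=9.740

Straddling triangles (8 of 12):
  (v4,v1,v0) [+--] → (-0.9318, -1.44, 0.531313)–(-0.9318, -1.44, -0.995)  len=1.5263
  (v2,v4,v0) [-+-] → (-0.9318, 0.768935, -0.995)–(-0.9318, -1.44, -0.995)  len=2.2089
  (v1,v7,v3) [-+-] → (-0.9318, -0.768935, 0.995)–(-0.9318, 1.44, 0.995)  len=2.2089
  (v5,v1,v4) [+-+] → (-0.9318, -1.44, 0.995)–(-0.9318, -1.44, 0.531313)  len=0.4637
  (v5,v7,v1) [++-] → (-0.9318, -0.768935, 0.995)–(-0.9318, -1.44, 0.995)  len=0.6711
  (v3,v7,v2) [-+-] → (-0.9318, 1.44, 0.995)–(-0.9318, 1.44, -0.531313)  len=1.5263
  (v6,v4,v2) [++-] → (-0.9318, 0.768935, -0.995)–(-0.9318, 1.44, -0.995)  len=0.6711
  (v2,v7,v6) [-++] → (-0.9318, 1.44, -0.531313)–(-0.9318, 1.44, -0.995)  len=0.4637

Chained into 1 loop(s):
  loop 1: 8 segments, perimeter = 9.7400
Total perimeter = 9.740


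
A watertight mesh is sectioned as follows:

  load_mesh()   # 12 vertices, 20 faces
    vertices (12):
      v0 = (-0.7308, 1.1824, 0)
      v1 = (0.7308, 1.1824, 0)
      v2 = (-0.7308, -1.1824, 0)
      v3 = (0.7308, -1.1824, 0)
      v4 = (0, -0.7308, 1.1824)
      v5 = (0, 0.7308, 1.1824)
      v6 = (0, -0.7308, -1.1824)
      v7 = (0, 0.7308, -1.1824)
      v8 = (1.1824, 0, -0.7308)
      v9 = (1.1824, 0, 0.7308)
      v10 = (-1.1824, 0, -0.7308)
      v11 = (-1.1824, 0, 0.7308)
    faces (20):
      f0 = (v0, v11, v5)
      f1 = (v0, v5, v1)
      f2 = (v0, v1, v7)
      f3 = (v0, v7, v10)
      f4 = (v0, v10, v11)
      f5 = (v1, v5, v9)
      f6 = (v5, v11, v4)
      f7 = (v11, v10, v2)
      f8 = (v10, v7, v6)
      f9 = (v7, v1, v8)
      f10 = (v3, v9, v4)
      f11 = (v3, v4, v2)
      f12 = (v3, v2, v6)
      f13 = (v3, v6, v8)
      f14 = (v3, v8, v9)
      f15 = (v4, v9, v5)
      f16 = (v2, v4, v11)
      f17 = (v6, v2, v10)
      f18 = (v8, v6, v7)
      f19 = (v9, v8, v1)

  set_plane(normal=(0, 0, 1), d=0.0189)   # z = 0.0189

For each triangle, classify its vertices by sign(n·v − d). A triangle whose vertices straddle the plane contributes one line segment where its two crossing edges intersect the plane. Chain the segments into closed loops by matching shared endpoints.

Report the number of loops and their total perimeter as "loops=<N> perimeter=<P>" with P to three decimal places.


Straddling triangles (10 of 20):
  (v0,v11,v5) [-++] → (-0.742479, 1.15182, 0.0189)–(-0.719119, 1.17518, 0.0189)  len=0.0330
  (v0,v5,v1) [-+-] → (-0.719119, 1.17518, 0.0189)–(0.719119, 1.17518, 0.0189)  len=1.4382
  (v0,v10,v11) [--+] → (-1.1824, 0, 0.0189)–(-0.742479, 1.15182, 0.0189)  len=1.2330
  (v1,v5,v9) [-++] → (0.719119, 1.17518, 0.0189)–(0.742479, 1.15182, 0.0189)  len=0.0330
  (v11,v10,v2) [+--] → (-1.1824, 0, 0.0189)–(-0.742479, -1.15182, 0.0189)  len=1.2330
  (v3,v9,v4) [-++] → (0.742479, -1.15182, 0.0189)–(0.719119, -1.17518, 0.0189)  len=0.0330
  (v3,v4,v2) [-+-] → (0.719119, -1.17518, 0.0189)–(-0.719119, -1.17518, 0.0189)  len=1.4382
  (v3,v8,v9) [--+] → (1.1824, 0, 0.0189)–(0.742479, -1.15182, 0.0189)  len=1.2330
  (v2,v4,v11) [-++] → (-0.719119, -1.17518, 0.0189)–(-0.742479, -1.15182, 0.0189)  len=0.0330
  (v9,v8,v1) [+--] → (1.1824, 0, 0.0189)–(0.742479, 1.15182, 0.0189)  len=1.2330

Chained into 1 loop(s):
  loop 1: 10 segments, perimeter = 7.9405
Total perimeter = 7.941

loops=1 perimeter=7.941


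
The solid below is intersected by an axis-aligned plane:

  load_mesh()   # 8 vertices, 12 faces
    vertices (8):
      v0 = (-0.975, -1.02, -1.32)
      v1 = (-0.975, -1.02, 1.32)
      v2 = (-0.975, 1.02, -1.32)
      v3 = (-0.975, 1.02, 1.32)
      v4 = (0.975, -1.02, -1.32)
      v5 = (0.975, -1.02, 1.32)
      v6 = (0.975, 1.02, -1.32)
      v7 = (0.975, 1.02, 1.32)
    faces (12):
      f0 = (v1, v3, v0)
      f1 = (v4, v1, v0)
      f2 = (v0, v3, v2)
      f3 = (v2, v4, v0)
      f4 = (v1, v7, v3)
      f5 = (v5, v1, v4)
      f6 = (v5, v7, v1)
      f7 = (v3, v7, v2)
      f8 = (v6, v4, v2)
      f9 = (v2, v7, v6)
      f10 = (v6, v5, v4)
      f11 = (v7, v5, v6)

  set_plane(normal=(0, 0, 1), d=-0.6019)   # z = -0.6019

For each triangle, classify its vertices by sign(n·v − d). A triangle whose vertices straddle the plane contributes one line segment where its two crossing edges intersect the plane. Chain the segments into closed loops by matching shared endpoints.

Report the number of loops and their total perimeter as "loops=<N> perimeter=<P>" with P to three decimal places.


loops=1 perimeter=7.980

Straddling triangles (8 of 12):
  (v1,v3,v0) [++-] → (-0.975, -0.465105, -0.6019)–(-0.975, -1.02, -0.6019)  len=0.5549
  (v4,v1,v0) [-+-] → (0.444585, -1.02, -0.6019)–(-0.975, -1.02, -0.6019)  len=1.4196
  (v0,v3,v2) [-+-] → (-0.975, -0.465105, -0.6019)–(-0.975, 1.02, -0.6019)  len=1.4851
  (v5,v1,v4) [++-] → (0.444585, -1.02, -0.6019)–(0.975, -1.02, -0.6019)  len=0.5304
  (v3,v7,v2) [++-] → (-0.444585, 1.02, -0.6019)–(-0.975, 1.02, -0.6019)  len=0.5304
  (v2,v7,v6) [-+-] → (-0.444585, 1.02, -0.6019)–(0.975, 1.02, -0.6019)  len=1.4196
  (v6,v5,v4) [-+-] → (0.975, 0.465105, -0.6019)–(0.975, -1.02, -0.6019)  len=1.4851
  (v7,v5,v6) [++-] → (0.975, 0.465105, -0.6019)–(0.975, 1.02, -0.6019)  len=0.5549

Chained into 1 loop(s):
  loop 1: 8 segments, perimeter = 7.9800
Total perimeter = 7.980


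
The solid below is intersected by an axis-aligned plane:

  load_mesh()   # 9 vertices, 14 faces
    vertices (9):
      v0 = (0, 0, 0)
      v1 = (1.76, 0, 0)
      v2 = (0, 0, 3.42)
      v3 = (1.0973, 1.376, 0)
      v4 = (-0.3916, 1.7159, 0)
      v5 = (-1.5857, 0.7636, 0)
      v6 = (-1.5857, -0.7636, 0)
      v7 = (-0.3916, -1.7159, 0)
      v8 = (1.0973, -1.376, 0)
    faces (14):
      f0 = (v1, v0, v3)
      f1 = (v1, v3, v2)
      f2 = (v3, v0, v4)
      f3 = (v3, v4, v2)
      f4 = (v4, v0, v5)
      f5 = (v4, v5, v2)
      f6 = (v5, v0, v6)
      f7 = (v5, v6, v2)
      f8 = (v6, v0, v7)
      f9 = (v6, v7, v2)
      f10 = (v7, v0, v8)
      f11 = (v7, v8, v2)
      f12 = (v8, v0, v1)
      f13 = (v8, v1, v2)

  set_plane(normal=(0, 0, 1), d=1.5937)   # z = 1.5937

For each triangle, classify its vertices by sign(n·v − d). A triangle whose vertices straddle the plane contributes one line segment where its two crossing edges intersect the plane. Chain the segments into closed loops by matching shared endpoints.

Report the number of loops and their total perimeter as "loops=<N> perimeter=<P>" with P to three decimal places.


Straddling triangles (7 of 14):
  (v1,v3,v2) [--+] → (0.585965, 0.734792, 1.5937)–(0.93985, 0, 1.5937)  len=0.8156
  (v3,v4,v2) [--+] → (-0.209117, 0.916301, 1.5937)–(0.585965, 0.734792, 1.5937)  len=0.8155
  (v4,v5,v2) [--+] → (-0.846773, 0.407767, 1.5937)–(-0.209117, 0.916301, 1.5937)  len=0.8156
  (v5,v6,v2) [--+] → (-0.846773, -0.407767, 1.5937)–(-0.846773, 0.407767, 1.5937)  len=0.8155
  (v6,v7,v2) [--+] → (-0.209117, -0.916301, 1.5937)–(-0.846773, -0.407767, 1.5937)  len=0.8156
  (v7,v8,v2) [--+] → (0.585965, -0.734792, 1.5937)–(-0.209117, -0.916301, 1.5937)  len=0.8155
  (v8,v1,v2) [--+] → (0.93985, 0, 1.5937)–(0.585965, -0.734792, 1.5937)  len=0.8156

Chained into 1 loop(s):
  loop 1: 7 segments, perimeter = 5.7090
Total perimeter = 5.709

loops=1 perimeter=5.709


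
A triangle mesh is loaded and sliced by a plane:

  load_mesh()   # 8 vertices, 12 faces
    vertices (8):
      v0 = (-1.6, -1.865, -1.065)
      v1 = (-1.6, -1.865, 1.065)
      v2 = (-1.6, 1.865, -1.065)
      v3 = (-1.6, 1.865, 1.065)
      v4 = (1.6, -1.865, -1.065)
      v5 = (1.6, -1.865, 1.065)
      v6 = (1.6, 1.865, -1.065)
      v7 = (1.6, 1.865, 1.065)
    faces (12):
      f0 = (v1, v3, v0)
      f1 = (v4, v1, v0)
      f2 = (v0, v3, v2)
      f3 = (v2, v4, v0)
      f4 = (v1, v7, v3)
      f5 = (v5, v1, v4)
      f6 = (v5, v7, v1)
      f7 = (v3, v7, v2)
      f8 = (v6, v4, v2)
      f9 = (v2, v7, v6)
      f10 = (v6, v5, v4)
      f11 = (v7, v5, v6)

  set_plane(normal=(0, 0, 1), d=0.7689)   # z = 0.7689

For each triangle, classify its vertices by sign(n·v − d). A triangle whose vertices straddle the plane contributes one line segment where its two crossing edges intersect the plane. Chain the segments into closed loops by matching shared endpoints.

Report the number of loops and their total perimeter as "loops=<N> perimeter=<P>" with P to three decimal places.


Straddling triangles (8 of 12):
  (v1,v3,v0) [++-] → (-1.6, 1.34648, 0.7689)–(-1.6, -1.865, 0.7689)  len=3.2115
  (v4,v1,v0) [-+-] → (-1.15515, -1.865, 0.7689)–(-1.6, -1.865, 0.7689)  len=0.4448
  (v0,v3,v2) [-+-] → (-1.6, 1.34648, 0.7689)–(-1.6, 1.865, 0.7689)  len=0.5185
  (v5,v1,v4) [++-] → (-1.15515, -1.865, 0.7689)–(1.6, -1.865, 0.7689)  len=2.7552
  (v3,v7,v2) [++-] → (1.15515, 1.865, 0.7689)–(-1.6, 1.865, 0.7689)  len=2.7552
  (v2,v7,v6) [-+-] → (1.15515, 1.865, 0.7689)–(1.6, 1.865, 0.7689)  len=0.4448
  (v6,v5,v4) [-+-] → (1.6, -1.34648, 0.7689)–(1.6, -1.865, 0.7689)  len=0.5185
  (v7,v5,v6) [++-] → (1.6, -1.34648, 0.7689)–(1.6, 1.865, 0.7689)  len=3.2115

Chained into 1 loop(s):
  loop 1: 8 segments, perimeter = 13.8600
Total perimeter = 13.860

loops=1 perimeter=13.860


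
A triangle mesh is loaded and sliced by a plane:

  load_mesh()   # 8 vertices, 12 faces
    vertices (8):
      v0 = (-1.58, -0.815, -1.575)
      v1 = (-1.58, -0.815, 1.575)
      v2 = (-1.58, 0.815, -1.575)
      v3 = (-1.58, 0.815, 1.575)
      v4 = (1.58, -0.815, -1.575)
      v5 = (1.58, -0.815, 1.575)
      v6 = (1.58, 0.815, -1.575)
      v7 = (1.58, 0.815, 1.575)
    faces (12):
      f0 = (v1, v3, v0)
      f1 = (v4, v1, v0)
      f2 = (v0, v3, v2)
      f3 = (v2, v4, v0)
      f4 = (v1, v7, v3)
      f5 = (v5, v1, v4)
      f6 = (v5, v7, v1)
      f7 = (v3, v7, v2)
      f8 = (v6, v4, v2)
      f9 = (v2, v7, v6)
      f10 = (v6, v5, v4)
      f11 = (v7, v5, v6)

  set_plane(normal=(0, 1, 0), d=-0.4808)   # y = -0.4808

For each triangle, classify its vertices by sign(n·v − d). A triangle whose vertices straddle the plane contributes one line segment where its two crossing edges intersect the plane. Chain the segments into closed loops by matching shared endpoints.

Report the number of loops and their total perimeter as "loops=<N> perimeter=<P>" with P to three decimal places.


loops=1 perimeter=12.620

Straddling triangles (8 of 12):
  (v1,v3,v0) [-+-] → (-1.58, -0.4808, 1.575)–(-1.58, -0.4808, -0.929153)  len=2.5042
  (v0,v3,v2) [-++] → (-1.58, -0.4808, -0.929153)–(-1.58, -0.4808, -1.575)  len=0.6458
  (v2,v4,v0) [+--] → (0.932103, -0.4808, -1.575)–(-1.58, -0.4808, -1.575)  len=2.5121
  (v1,v7,v3) [-++] → (-0.932103, -0.4808, 1.575)–(-1.58, -0.4808, 1.575)  len=0.6479
  (v5,v7,v1) [-+-] → (1.58, -0.4808, 1.575)–(-0.932103, -0.4808, 1.575)  len=2.5121
  (v6,v4,v2) [+-+] → (1.58, -0.4808, -1.575)–(0.932103, -0.4808, -1.575)  len=0.6479
  (v6,v5,v4) [+--] → (1.58, -0.4808, 0.929153)–(1.58, -0.4808, -1.575)  len=2.5042
  (v7,v5,v6) [+-+] → (1.58, -0.4808, 1.575)–(1.58, -0.4808, 0.929153)  len=0.6458

Chained into 1 loop(s):
  loop 1: 8 segments, perimeter = 12.6200
Total perimeter = 12.620


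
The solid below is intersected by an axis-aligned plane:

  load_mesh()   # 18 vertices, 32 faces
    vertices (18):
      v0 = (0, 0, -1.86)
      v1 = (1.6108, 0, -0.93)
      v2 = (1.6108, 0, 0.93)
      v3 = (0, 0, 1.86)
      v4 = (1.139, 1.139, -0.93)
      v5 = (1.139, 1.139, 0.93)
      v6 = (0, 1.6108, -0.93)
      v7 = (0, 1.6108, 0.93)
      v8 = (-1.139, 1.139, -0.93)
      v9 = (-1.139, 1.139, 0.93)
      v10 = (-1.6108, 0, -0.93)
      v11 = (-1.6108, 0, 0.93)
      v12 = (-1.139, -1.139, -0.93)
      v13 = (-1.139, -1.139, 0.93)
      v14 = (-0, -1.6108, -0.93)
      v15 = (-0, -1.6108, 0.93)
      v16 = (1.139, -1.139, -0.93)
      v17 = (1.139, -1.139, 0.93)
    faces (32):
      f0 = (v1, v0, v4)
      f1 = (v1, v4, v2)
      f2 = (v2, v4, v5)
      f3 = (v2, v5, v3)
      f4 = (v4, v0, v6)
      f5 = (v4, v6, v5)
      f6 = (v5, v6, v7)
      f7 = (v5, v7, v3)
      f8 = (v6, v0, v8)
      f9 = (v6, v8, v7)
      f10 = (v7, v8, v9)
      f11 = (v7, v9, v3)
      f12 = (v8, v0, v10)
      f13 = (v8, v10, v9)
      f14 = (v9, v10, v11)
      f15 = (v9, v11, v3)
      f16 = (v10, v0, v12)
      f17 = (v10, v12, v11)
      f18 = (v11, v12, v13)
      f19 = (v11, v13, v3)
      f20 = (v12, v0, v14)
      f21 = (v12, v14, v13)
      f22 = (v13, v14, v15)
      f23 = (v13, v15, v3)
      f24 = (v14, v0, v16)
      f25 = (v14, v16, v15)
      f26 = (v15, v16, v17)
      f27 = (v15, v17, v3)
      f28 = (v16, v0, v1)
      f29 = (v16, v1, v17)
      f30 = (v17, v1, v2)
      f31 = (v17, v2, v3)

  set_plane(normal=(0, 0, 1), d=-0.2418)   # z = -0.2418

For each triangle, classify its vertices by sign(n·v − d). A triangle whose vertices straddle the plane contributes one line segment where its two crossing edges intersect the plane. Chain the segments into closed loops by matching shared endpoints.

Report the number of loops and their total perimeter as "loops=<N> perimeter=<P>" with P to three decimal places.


loops=1 perimeter=9.863

Straddling triangles (16 of 32):
  (v1,v4,v2) [--+] → (1.31357, 0.71757, -0.2418)–(1.6108, 0, -0.2418)  len=0.7767
  (v2,v4,v5) [+-+] → (1.31357, 0.71757, -0.2418)–(1.139, 1.139, -0.2418)  len=0.4562
  (v4,v6,v5) [--+] → (0.42143, 1.43623, -0.2418)–(1.139, 1.139, -0.2418)  len=0.7767
  (v5,v6,v7) [+-+] → (0.42143, 1.43623, -0.2418)–(0, 1.6108, -0.2418)  len=0.4562
  (v6,v8,v7) [--+] → (-0.71757, 1.31357, -0.2418)–(0, 1.6108, -0.2418)  len=0.7767
  (v7,v8,v9) [+-+] → (-0.71757, 1.31357, -0.2418)–(-1.139, 1.139, -0.2418)  len=0.4562
  (v8,v10,v9) [--+] → (-1.43623, 0.42143, -0.2418)–(-1.139, 1.139, -0.2418)  len=0.7767
  (v9,v10,v11) [+-+] → (-1.43623, 0.42143, -0.2418)–(-1.6108, 0, -0.2418)  len=0.4562
  (v10,v12,v11) [--+] → (-1.31357, -0.71757, -0.2418)–(-1.6108, 0, -0.2418)  len=0.7767
  (v11,v12,v13) [+-+] → (-1.31357, -0.71757, -0.2418)–(-1.139, -1.139, -0.2418)  len=0.4562
  (v12,v14,v13) [--+] → (-0.42143, -1.43623, -0.2418)–(-1.139, -1.139, -0.2418)  len=0.7767
  (v13,v14,v15) [+-+] → (-0.42143, -1.43623, -0.2418)–(0, -1.6108, -0.2418)  len=0.4562
  (v14,v16,v15) [--+] → (0.71757, -1.31357, -0.2418)–(0, -1.6108, -0.2418)  len=0.7767
  (v15,v16,v17) [+-+] → (0.71757, -1.31357, -0.2418)–(1.139, -1.139, -0.2418)  len=0.4562
  (v16,v1,v17) [--+] → (1.43623, -0.42143, -0.2418)–(1.139, -1.139, -0.2418)  len=0.7767
  (v17,v1,v2) [+-+] → (1.43623, -0.42143, -0.2418)–(1.6108, 0, -0.2418)  len=0.4562

Chained into 1 loop(s):
  loop 1: 16 segments, perimeter = 9.8628
Total perimeter = 9.863


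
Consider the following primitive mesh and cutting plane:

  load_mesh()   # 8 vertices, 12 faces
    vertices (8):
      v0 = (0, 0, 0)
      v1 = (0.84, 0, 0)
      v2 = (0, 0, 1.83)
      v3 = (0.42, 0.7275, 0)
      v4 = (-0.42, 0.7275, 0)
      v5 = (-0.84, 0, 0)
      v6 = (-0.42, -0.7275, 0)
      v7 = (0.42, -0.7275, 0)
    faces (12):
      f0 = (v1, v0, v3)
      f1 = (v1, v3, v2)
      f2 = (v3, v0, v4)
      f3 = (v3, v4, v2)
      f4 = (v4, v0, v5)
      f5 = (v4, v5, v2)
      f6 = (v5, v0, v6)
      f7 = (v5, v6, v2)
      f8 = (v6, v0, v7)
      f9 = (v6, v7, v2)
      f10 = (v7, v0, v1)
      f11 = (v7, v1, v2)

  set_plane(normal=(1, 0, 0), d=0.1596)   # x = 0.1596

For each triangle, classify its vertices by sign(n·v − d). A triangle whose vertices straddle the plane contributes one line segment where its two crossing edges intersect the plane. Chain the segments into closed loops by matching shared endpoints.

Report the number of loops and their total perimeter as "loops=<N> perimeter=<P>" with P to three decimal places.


Straddling triangles (8 of 12):
  (v1,v0,v3) [+-+] → (0.1596, 0, 0)–(0.1596, 0.27645, 0)  len=0.2765
  (v1,v3,v2) [++-] → (0.1596, 0.27645, 1.1346)–(0.1596, 0, 1.4823)  len=0.4442
  (v3,v0,v4) [+--] → (0.1596, 0.27645, 0)–(0.1596, 0.7275, 0)  len=0.4511
  (v3,v4,v2) [+--] → (0.1596, 0.7275, 0)–(0.1596, 0.27645, 1.1346)  len=1.2210
  (v6,v0,v7) [--+] → (0.1596, -0.27645, 0)–(0.1596, -0.7275, 0)  len=0.4510
  (v6,v7,v2) [-+-] → (0.1596, -0.7275, 0)–(0.1596, -0.27645, 1.1346)  len=1.2210
  (v7,v0,v1) [+-+] → (0.1596, -0.27645, 0)–(0.1596, 0, 0)  len=0.2765
  (v7,v1,v2) [++-] → (0.1596, 0, 1.4823)–(0.1596, -0.27645, 1.1346)  len=0.4442

Chained into 1 loop(s):
  loop 1: 8 segments, perimeter = 4.7854
Total perimeter = 4.785

loops=1 perimeter=4.785


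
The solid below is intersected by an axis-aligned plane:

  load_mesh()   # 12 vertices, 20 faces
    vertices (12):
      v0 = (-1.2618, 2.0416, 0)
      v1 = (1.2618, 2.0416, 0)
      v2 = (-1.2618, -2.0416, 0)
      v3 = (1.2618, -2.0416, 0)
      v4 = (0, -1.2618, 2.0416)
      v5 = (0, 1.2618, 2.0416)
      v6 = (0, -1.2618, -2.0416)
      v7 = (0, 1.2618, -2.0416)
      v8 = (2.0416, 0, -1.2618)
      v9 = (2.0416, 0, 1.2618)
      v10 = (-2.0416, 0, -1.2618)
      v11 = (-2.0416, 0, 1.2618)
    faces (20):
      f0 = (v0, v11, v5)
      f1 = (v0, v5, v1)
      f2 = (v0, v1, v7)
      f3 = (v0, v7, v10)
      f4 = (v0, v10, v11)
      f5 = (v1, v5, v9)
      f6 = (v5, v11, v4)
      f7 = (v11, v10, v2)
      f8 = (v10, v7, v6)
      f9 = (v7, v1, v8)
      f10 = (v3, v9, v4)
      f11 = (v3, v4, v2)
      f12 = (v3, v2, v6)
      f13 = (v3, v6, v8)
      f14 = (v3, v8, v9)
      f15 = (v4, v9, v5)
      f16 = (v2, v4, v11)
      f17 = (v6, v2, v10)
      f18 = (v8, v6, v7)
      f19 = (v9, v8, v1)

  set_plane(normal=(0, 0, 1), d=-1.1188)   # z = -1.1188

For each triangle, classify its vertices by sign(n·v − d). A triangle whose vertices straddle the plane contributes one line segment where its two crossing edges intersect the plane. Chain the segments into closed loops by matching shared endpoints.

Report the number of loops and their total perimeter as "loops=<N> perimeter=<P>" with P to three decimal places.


loops=1 perimeter=11.095

Straddling triangles (10 of 20):
  (v0,v1,v7) [++-] → (0.570332, 1.61427, -1.1188)–(-0.570332, 1.61427, -1.1188)  len=1.1407
  (v0,v7,v10) [+--] → (-0.570332, 1.61427, -1.1188)–(-1.95323, 0.231375, -1.1188)  len=1.9557
  (v0,v10,v11) [+-+] → (-1.95323, 0.231375, -1.1188)–(-2.0416, 0, -1.1188)  len=0.2477
  (v11,v10,v2) [+-+] → (-2.0416, 0, -1.1188)–(-1.95323, -0.231375, -1.1188)  len=0.2477
  (v7,v1,v8) [-+-] → (0.570332, 1.61427, -1.1188)–(1.95323, 0.231375, -1.1188)  len=1.9557
  (v3,v2,v6) [++-] → (-0.570332, -1.61427, -1.1188)–(0.570332, -1.61427, -1.1188)  len=1.1407
  (v3,v6,v8) [+--] → (0.570332, -1.61427, -1.1188)–(1.95323, -0.231375, -1.1188)  len=1.9557
  (v3,v8,v9) [+-+] → (1.95323, -0.231375, -1.1188)–(2.0416, 0, -1.1188)  len=0.2477
  (v6,v2,v10) [-+-] → (-0.570332, -1.61427, -1.1188)–(-1.95323, -0.231375, -1.1188)  len=1.9557
  (v9,v8,v1) [+-+] → (2.0416, 0, -1.1188)–(1.95323, 0.231375, -1.1188)  len=0.2477

Chained into 1 loop(s):
  loop 1: 10 segments, perimeter = 11.0949
Total perimeter = 11.095


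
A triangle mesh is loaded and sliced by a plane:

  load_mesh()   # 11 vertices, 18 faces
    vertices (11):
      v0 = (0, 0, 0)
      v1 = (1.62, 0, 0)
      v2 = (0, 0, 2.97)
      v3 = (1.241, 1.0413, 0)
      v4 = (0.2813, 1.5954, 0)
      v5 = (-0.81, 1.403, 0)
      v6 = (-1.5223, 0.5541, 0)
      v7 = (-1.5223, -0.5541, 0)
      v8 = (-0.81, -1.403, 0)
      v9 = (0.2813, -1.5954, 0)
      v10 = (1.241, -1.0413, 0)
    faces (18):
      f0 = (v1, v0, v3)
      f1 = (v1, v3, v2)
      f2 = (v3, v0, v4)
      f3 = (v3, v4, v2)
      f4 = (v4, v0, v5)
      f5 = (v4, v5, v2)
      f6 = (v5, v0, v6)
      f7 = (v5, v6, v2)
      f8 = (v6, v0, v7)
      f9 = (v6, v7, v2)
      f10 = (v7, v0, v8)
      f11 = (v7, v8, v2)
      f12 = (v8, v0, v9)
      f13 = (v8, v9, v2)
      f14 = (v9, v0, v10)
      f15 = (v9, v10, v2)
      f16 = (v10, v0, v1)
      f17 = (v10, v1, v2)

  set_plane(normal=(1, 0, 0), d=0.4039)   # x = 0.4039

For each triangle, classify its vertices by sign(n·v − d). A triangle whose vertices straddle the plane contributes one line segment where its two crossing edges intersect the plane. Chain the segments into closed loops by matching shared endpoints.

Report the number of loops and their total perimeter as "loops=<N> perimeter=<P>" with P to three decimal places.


loops=1 perimeter=8.520

Straddling triangles (8 of 18):
  (v1,v0,v3) [+-+] → (0.4039, 0, 0)–(0.4039, 0.338905, 0)  len=0.3389
  (v1,v3,v2) [++-] → (0.4039, 0.338905, 2.00337)–(0.4039, 0, 2.22952)  len=0.4074
  (v3,v0,v4) [+--] → (0.4039, 0.338905, 0)–(0.4039, 1.52461, 0)  len=1.1857
  (v3,v4,v2) [+--] → (0.4039, 1.52461, 0)–(0.4039, 0.338905, 2.00337)  len=2.3280
  (v9,v0,v10) [--+] → (0.4039, -0.338905, 0)–(0.4039, -1.52461, 0)  len=1.1857
  (v9,v10,v2) [-+-] → (0.4039, -1.52461, 0)–(0.4039, -0.338905, 2.00337)  len=2.3280
  (v10,v0,v1) [+-+] → (0.4039, -0.338905, 0)–(0.4039, 0, 0)  len=0.3389
  (v10,v1,v2) [++-] → (0.4039, 0, 2.22952)–(0.4039, -0.338905, 2.00337)  len=0.4074

Chained into 1 loop(s):
  loop 1: 8 segments, perimeter = 8.5200
Total perimeter = 8.520


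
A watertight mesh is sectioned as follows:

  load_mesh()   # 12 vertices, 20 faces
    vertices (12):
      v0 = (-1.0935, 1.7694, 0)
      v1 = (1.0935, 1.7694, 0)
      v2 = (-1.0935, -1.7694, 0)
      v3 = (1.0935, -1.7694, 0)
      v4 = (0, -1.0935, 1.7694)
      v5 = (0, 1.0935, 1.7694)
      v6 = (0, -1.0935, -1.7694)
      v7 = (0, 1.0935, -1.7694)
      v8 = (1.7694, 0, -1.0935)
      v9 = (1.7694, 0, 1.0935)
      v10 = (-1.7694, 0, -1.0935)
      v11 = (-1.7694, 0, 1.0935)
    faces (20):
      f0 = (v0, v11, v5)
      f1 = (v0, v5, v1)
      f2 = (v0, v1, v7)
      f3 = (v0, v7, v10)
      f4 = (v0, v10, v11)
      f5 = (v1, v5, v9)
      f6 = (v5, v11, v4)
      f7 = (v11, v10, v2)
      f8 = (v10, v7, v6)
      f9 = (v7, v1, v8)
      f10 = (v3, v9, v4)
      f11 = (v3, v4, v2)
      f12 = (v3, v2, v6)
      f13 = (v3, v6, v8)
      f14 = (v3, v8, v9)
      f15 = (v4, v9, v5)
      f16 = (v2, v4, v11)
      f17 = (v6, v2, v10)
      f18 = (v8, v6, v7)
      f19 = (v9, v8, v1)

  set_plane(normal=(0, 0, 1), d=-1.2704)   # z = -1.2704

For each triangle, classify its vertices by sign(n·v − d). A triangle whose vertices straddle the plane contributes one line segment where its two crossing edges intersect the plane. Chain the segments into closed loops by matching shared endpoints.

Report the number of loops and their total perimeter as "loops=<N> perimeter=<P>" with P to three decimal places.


loops=1 perimeter=8.023

Straddling triangles (8 of 20):
  (v0,v1,v7) [++-] → (0.308385, 1.28411, -1.2704)–(-0.308385, 1.28411, -1.2704)  len=0.6168
  (v0,v7,v10) [+-+] → (-0.308385, 1.28411, -1.2704)–(-1.3063, 0.286196, -1.2704)  len=1.4113
  (v10,v7,v6) [+--] → (-1.3063, 0.286196, -1.2704)–(-1.3063, -0.286196, -1.2704)  len=0.5724
  (v7,v1,v8) [-++] → (0.308385, 1.28411, -1.2704)–(1.3063, 0.286196, -1.2704)  len=1.4113
  (v3,v2,v6) [++-] → (-0.308385, -1.28411, -1.2704)–(0.308385, -1.28411, -1.2704)  len=0.6168
  (v3,v6,v8) [+-+] → (0.308385, -1.28411, -1.2704)–(1.3063, -0.286196, -1.2704)  len=1.4113
  (v6,v2,v10) [-++] → (-0.308385, -1.28411, -1.2704)–(-1.3063, -0.286196, -1.2704)  len=1.4113
  (v8,v6,v7) [+--] → (1.3063, -0.286196, -1.2704)–(1.3063, 0.286196, -1.2704)  len=0.5724

Chained into 1 loop(s):
  loop 1: 8 segments, perimeter = 8.0234
Total perimeter = 8.023


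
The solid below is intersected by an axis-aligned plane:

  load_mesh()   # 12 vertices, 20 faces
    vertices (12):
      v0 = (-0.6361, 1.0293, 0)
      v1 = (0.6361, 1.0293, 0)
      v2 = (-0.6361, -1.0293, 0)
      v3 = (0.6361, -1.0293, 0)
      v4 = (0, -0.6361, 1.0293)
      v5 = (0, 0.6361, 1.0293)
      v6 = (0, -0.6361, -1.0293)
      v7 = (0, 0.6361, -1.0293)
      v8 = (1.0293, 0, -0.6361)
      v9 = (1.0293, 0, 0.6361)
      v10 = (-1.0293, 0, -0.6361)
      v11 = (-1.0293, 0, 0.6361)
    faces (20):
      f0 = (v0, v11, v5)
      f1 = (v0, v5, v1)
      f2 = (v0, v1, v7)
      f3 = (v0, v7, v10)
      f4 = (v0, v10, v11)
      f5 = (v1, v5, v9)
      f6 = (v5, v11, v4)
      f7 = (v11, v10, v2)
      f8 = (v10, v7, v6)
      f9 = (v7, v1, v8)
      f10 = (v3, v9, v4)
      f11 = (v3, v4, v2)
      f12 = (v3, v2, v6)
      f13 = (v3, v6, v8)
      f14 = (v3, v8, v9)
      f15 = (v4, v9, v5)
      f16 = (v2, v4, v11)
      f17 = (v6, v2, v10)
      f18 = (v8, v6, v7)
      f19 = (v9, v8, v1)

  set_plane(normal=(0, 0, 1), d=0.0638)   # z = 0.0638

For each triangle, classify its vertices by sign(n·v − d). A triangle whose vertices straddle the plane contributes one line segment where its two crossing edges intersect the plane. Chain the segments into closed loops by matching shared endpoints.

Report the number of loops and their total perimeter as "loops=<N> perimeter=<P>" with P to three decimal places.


loops=1 perimeter=6.798

Straddling triangles (10 of 20):
  (v0,v11,v5) [-++] → (-0.675537, 0.926063, 0.0638)–(-0.596672, 1.00493, 0.0638)  len=0.1115
  (v0,v5,v1) [-+-] → (-0.596672, 1.00493, 0.0638)–(0.596672, 1.00493, 0.0638)  len=1.1933
  (v0,v10,v11) [--+] → (-1.0293, 0, 0.0638)–(-0.675537, 0.926063, 0.0638)  len=0.9913
  (v1,v5,v9) [-++] → (0.596672, 1.00493, 0.0638)–(0.675537, 0.926063, 0.0638)  len=0.1115
  (v11,v10,v2) [+--] → (-1.0293, 0, 0.0638)–(-0.675537, -0.926063, 0.0638)  len=0.9913
  (v3,v9,v4) [-++] → (0.675537, -0.926063, 0.0638)–(0.596672, -1.00493, 0.0638)  len=0.1115
  (v3,v4,v2) [-+-] → (0.596672, -1.00493, 0.0638)–(-0.596672, -1.00493, 0.0638)  len=1.1933
  (v3,v8,v9) [--+] → (1.0293, 0, 0.0638)–(0.675537, -0.926063, 0.0638)  len=0.9913
  (v2,v4,v11) [-++] → (-0.596672, -1.00493, 0.0638)–(-0.675537, -0.926063, 0.0638)  len=0.1115
  (v9,v8,v1) [+--] → (1.0293, 0, 0.0638)–(0.675537, 0.926063, 0.0638)  len=0.9913

Chained into 1 loop(s):
  loop 1: 10 segments, perimeter = 6.7981
Total perimeter = 6.798


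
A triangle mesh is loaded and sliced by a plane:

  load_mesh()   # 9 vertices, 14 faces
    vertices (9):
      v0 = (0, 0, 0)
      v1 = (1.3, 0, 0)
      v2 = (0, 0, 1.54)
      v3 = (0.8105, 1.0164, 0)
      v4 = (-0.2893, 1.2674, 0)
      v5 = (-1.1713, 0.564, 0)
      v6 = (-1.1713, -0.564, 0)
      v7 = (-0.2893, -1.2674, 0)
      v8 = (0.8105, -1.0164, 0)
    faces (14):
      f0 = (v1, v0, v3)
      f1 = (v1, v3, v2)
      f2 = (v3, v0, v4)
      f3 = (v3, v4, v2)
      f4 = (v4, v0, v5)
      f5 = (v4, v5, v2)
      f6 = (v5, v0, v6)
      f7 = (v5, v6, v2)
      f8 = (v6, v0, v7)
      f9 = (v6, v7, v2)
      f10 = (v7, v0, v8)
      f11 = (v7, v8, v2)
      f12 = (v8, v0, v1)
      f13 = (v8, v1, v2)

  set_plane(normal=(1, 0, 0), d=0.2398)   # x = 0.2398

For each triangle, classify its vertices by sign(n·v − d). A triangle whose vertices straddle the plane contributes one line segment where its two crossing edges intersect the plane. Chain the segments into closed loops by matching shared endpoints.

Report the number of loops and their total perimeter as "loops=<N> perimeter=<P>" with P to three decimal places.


Straddling triangles (8 of 14):
  (v1,v0,v3) [+-+] → (0.2398, 0, 0)–(0.2398, 0.300719, 0)  len=0.3007
  (v1,v3,v2) [++-] → (0.2398, 0.300719, 1.08437)–(0.2398, 0, 1.25593)  len=0.3462
  (v3,v0,v4) [+--] → (0.2398, 0.300719, 0)–(0.2398, 1.14665, 0)  len=0.8459
  (v3,v4,v2) [+--] → (0.2398, 1.14665, 0)–(0.2398, 0.300719, 1.08437)  len=1.3753
  (v7,v0,v8) [--+] → (0.2398, -0.300719, 0)–(0.2398, -1.14665, 0)  len=0.8459
  (v7,v8,v2) [-+-] → (0.2398, -1.14665, 0)–(0.2398, -0.300719, 1.08437)  len=1.3753
  (v8,v0,v1) [+-+] → (0.2398, -0.300719, 0)–(0.2398, 0, 0)  len=0.3007
  (v8,v1,v2) [++-] → (0.2398, 0, 1.25593)–(0.2398, -0.300719, 1.08437)  len=0.3462

Chained into 1 loop(s):
  loop 1: 8 segments, perimeter = 5.7363
Total perimeter = 5.736

loops=1 perimeter=5.736
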